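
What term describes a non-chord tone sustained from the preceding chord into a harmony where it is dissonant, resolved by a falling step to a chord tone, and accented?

Approach: by preparation — the pitch is first a chord tone, then held (tied or repeated) while the harmony changes under it. Departure: down by step. Metric position: strong.
A prepared dissonance that resolves downward by step — a suspension. (The same figure resolving upward would be a retardation.)

Suspension.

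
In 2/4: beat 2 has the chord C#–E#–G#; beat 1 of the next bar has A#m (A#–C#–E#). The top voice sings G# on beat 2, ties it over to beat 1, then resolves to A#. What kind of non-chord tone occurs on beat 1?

Retardation.

The harmony at that moment is A# minor triad (A#, C#, E#); G# is not a chord tone.
It is held over (the same pitch as the preceding G#) and left by step up to A#.
Held over from the previous chord and resolving up by step — a retardation.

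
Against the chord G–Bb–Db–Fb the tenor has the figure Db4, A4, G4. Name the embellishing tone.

The harmony at that moment is G diminished seventh chord (G, Bb, Db, Fb); A4 is not a chord tone.
It is approached by leap up from Db4 and left by step down to G4.
Leap in, step out — an appoggiatura.

A4 is an appoggiatura.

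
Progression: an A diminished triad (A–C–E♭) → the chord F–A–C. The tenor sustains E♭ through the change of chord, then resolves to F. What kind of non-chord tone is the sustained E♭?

The harmony at that moment is F major triad (F, A, C); E♭ is not a chord tone.
It is held over (the same pitch as the preceding E♭) and left by step up to F.
Held over from the previous chord and resolving up by step — a retardation.

E♭ is a retardation.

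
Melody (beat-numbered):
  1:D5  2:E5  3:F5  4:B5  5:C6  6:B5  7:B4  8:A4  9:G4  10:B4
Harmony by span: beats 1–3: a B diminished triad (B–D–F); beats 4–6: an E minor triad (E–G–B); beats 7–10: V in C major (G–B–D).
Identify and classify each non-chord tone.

The harmony at that moment is B diminished triad (B, D, F); E5 is not a chord tone.
It is approached by step up from D5 and left by step up to F5.
Step in, step out in the same direction — a passing tone.
The harmony at that moment is E minor triad (E, G, B); C6 is not a chord tone.
It is approached by step up from B5 and left by step down to B5.
Step away and step back to the same note — a neighbor tone (upper neighbor).
The harmony at that moment is G major triad (G, B, D); A4 is not a chord tone.
It is approached by step down from B4 and left by step down to G4.
Step in, step out in the same direction — a passing tone.

E5 (beat 2) — passing tone; C6 (beat 5) — neighbor tone; A4 (beat 8) — passing tone.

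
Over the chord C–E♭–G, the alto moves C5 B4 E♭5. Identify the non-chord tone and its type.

The harmony at that moment is C minor triad (C, E♭, G); B4 is not a chord tone.
It is approached by step down from C5 and left by leap up to E♭5.
Step in, leap out — an escape tone.

B4 is an escape tone.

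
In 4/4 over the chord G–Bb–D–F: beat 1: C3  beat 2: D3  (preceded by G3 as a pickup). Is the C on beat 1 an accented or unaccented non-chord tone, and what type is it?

Accented appoggiatura.

The harmony at that moment is G minor seventh chord (G, Bb, D, F); C3 is not a chord tone.
It is approached by leap down from G3 and left by step up to D3.
Leap in, step out — an appoggiatura.
It falls on the downbeat, so it is accented.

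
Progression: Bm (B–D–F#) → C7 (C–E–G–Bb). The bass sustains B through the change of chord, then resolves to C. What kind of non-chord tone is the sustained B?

B is a retardation.

The harmony at that moment is C dominant seventh chord (C, E, G, Bb); B is not a chord tone.
It is held over (the same pitch as the preceding B) and left by step up to C.
Held over from the previous chord and resolving up by step — a retardation.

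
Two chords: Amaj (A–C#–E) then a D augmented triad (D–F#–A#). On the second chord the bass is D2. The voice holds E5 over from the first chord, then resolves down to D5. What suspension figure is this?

At the second chord the bass is D2. The suspended E5 lies a ninth above the bass; after resolving down by step to D5, the interval above the bass becomes an octave.
Suspension figures are named by those two intervals: 9–8.

9–8 suspension.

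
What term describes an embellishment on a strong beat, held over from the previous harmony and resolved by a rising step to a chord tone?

Approach: by preparation — the pitch is first a chord tone, then held (tied or repeated) while the harmony changes under it. Departure: up by step. Metric position: strong.
A prepared dissonance that resolves upward by step — a retardation. (The same figure resolving downward would be a suspension.)

Retardation.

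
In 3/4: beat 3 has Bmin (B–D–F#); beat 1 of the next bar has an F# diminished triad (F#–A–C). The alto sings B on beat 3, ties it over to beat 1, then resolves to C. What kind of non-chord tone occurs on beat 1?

Retardation.

The harmony at that moment is F# diminished triad (F#, A, C); B is not a chord tone.
It is held over (the same pitch as the preceding B) and left by step up to C.
Held over from the previous chord and resolving up by step — a retardation.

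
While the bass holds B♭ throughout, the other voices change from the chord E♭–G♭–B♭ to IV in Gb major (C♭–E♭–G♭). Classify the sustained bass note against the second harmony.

The harmony at that moment is C♭ major triad (C♭, E♭, G♭); B♭ is not a chord tone.
It is held over (the same pitch as the preceding B♭) and then sustained as the same pitch into the next harmony.
Sustained through a change of harmony — a pedal tone.

Pedal tone (pedal point).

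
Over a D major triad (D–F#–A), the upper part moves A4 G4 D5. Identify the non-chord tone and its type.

The harmony at that moment is D major triad (D, F#, A); G4 is not a chord tone.
It is approached by step down from A4 and left by leap up to D5.
Step in, leap out — an escape tone.

G4 is an escape tone.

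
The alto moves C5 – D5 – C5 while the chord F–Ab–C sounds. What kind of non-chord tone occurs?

D5 is a neighbor tone.

The harmony at that moment is F minor triad (F, Ab, C); D5 is not a chord tone.
It is approached by step up from C5 and left by step down to C5.
Step away and step back to the same note — a neighbor tone (upper neighbor).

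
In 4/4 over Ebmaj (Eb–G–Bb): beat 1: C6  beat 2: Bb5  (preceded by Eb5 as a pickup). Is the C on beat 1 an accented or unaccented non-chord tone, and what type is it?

The harmony at that moment is Eb major triad (Eb, G, Bb); C6 is not a chord tone.
It is approached by leap up from Eb5 and left by step down to Bb5.
Leap in, step out — an appoggiatura.
It falls on the downbeat, so it is accented.

Accented appoggiatura.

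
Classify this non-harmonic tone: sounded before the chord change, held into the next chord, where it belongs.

Anticipation.

Approach: ahead of the chord change (typically by step), so it is dissonant against the current harmony. Departure: none — the same pitch is restated or held and is a chord tone of the new harmony.
Dissonant first, consonant once the harmony catches up: the note simply arrives early — an anticipation. (The reverse timing, consonant first and dissonant after the change, would be a suspension or retardation.)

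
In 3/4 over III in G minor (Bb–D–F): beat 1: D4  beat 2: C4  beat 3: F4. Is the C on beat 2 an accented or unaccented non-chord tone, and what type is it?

The harmony at that moment is Bb major triad (Bb, D, F); C4 is not a chord tone.
It is approached by step down from D4 and left by leap up to F4.
Step in, leap out — an escape tone.
It falls on a weak beat, so it is unaccented.

Unaccented escape tone.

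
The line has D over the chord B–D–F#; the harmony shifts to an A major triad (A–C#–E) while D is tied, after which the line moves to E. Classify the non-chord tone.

D is a retardation.

The harmony at that moment is A major triad (A, C#, E); D is not a chord tone.
It is held over (the same pitch as the preceding D) and left by step up to E.
Held over from the previous chord and resolving up by step — a retardation.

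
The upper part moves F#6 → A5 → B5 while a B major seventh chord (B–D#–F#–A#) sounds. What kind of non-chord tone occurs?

A5 is an appoggiatura.

The harmony at that moment is B major seventh chord (B, D#, F#, A#); A5 is not a chord tone.
It is approached by leap down from F#6 and left by step up to B5.
Leap in, step out — an appoggiatura.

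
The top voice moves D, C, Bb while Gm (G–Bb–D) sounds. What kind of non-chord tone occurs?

The harmony at that moment is G minor triad (G, Bb, D); C is not a chord tone.
It is approached by step down from D and left by step down to Bb.
Step in, step out in the same direction — a passing tone.

C is a passing tone.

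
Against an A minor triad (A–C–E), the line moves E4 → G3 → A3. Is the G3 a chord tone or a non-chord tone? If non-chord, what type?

Non-chord tone — an appoggiatura.

The harmony at that moment is A minor triad (A, C, E); G3 is not a chord tone.
It is approached by leap down from E4 and left by step up to A3.
Leap in, step out — an appoggiatura.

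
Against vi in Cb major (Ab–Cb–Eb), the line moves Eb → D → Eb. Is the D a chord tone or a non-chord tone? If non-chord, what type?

Non-chord tone — a neighbor tone.

The harmony at that moment is Ab minor triad (Ab, Cb, Eb); D is not a chord tone.
It is approached by step down from Eb and left by step up to Eb.
Step away and step back to the same note — a neighbor tone (lower neighbor).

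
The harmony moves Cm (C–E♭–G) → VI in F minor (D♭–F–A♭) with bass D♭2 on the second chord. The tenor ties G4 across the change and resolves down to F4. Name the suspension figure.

4–3 suspension.

At the second chord the bass is D♭2. The suspended G4 lies a fourth above the bass; after resolving down by step to F4, the interval above the bass becomes a third.
Suspension figures are named by those two intervals: 4–3.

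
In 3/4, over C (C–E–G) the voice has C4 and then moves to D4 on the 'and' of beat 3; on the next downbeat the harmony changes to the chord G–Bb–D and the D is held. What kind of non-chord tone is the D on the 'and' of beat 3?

The harmony at that moment is C major triad (C, E, G); D4 is not a chord tone.
It is approached by step up from C4 and then sustained as the same pitch into the next harmony.
Arriving early and becoming a chord tone when the harmony changes — an anticipation.

Anticipation.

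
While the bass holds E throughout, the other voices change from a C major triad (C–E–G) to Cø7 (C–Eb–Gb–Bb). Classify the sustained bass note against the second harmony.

The harmony at that moment is C half-diminished seventh chord (C, Eb, Gb, Bb); E is not a chord tone.
It is held over (the same pitch as the preceding E) and then sustained as the same pitch into the next harmony.
Sustained through a change of harmony — a pedal tone.

Pedal tone (pedal point).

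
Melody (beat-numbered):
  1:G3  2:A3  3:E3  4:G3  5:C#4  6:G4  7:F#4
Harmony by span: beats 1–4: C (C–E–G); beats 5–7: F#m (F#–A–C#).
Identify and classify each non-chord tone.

A3 (beat 2) — escape tone; G4 (beat 6) — appoggiatura.

The harmony at that moment is C major triad (C, E, G); A3 is not a chord tone.
It is approached by step up from G3 and left by leap down to E3.
Step in, leap out — an escape tone.
The harmony at that moment is F# minor triad (F#, A, C#); G4 is not a chord tone.
It is approached by leap up from C#4 and left by step down to F#4.
Leap in, step out — an appoggiatura.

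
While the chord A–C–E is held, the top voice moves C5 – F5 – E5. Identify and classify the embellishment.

The harmony at that moment is A minor triad (A, C, E); F5 is not a chord tone.
It is approached by leap up from C5 and left by step down to E5.
Leap in, step out — an appoggiatura.

F5 is an appoggiatura.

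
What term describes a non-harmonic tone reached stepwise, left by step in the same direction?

Approach: by step. Departure: by step, continuing in the same direction.
Stepwise on both sides with no change of direction means the note fills in the space between two different chord tones — a passing tone. (Had it turned back to its starting note it would be a neighbor tone instead.)

Passing tone.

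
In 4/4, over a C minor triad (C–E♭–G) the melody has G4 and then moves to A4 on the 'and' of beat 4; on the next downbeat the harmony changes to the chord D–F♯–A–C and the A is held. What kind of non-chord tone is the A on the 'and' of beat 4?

Anticipation.

The harmony at that moment is C minor triad (C, E♭, G); A4 is not a chord tone.
It is approached by step up from G4 and then sustained as the same pitch into the next harmony.
Arriving early and becoming a chord tone when the harmony changes — an anticipation.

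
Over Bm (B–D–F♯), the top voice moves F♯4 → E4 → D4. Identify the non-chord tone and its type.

The harmony at that moment is B minor triad (B, D, F♯); E4 is not a chord tone.
It is approached by step down from F♯4 and left by step down to D4.
Step in, step out in the same direction — a passing tone.

E4 is a passing tone.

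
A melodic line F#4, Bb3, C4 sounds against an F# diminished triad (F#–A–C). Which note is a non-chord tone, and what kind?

The harmony at that moment is F# diminished triad (F#, A, C); Bb3 is not a chord tone.
It is approached by leap down from F#4 and left by step up to C4.
Leap in, step out — an appoggiatura.

Bb3 is an appoggiatura.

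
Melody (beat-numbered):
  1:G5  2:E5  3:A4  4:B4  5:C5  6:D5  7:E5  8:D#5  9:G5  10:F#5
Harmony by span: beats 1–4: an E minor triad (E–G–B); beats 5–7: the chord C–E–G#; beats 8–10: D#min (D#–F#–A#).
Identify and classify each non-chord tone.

The harmony at that moment is E minor triad (E, G, B); A4 is not a chord tone.
It is approached by leap down from E5 and left by step up to B4.
Leap in, step out — an appoggiatura.
The harmony at that moment is C augmented triad (C, E, G#); D5 is not a chord tone.
It is approached by step up from C5 and left by step up to E5.
Step in, step out in the same direction — a passing tone.
The harmony at that moment is D# minor triad (D#, F#, A#); G5 is not a chord tone.
It is approached by leap up from D#5 and left by step down to F#5.
Leap in, step out — an appoggiatura.

A4 (beat 3) — appoggiatura; D5 (beat 6) — passing tone; G5 (beat 9) — appoggiatura.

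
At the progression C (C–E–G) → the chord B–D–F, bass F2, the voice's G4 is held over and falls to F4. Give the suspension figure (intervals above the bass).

At the second chord the bass is F2. The suspended G4 lies a ninth above the bass; after resolving down by step to F4, the interval above the bass becomes an octave.
Suspension figures are named by those two intervals: 9–8.

9–8 suspension.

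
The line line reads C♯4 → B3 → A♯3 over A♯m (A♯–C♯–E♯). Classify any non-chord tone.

B3 is a passing tone.

The harmony at that moment is A♯ minor triad (A♯, C♯, E♯); B3 is not a chord tone.
It is approached by step down from C♯4 and left by step down to A♯3.
Step in, step out in the same direction — a passing tone.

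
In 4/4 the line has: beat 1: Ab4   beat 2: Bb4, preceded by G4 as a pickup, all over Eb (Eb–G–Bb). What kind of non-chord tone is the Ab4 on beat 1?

Passing tone.

The harmony at that moment is Eb major triad (Eb, G, Bb); Ab4 is not a chord tone.
It is approached by step up from G4 and left by step up to Bb4.
Step in, step out in the same direction — a passing tone.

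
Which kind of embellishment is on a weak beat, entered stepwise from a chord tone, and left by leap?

Escape tone.

Approach: by step. Departure: by leap. Metric position: weak.
Step in, leap out, from a weak position — an escape tone (échappée). (It is the mirror image of the appoggiatura, which leaps in and steps out on a strong beat.)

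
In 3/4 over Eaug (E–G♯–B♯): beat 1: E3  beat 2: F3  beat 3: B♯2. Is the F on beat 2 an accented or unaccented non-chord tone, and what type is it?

The harmony at that moment is E augmented triad (E, G♯, B♯); F3 is not a chord tone.
It is approached by step up from E3 and left by leap down to B♯2.
Step in, leap out — an escape tone.
It falls on a weak beat, so it is unaccented.

Unaccented escape tone.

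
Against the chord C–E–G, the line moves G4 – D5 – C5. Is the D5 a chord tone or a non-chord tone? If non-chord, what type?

Non-chord tone — an appoggiatura.

The harmony at that moment is C major triad (C, E, G); D5 is not a chord tone.
It is approached by leap up from G4 and left by step down to C5.
Leap in, step out — an appoggiatura.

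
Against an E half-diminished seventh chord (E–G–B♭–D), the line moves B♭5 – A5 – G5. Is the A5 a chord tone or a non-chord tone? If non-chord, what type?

Non-chord tone — a passing tone.

The harmony at that moment is E half-diminished seventh chord (E, G, B♭, D); A5 is not a chord tone.
It is approached by step down from B♭5 and left by step down to G5.
Step in, step out in the same direction — a passing tone.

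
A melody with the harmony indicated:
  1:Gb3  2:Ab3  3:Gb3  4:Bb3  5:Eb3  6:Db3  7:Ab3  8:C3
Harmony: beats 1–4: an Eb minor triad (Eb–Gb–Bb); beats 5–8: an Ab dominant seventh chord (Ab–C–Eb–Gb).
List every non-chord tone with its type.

Ab3 (beat 2) — neighbor tone; Db3 (beat 6) — escape tone.

The harmony at that moment is Eb minor triad (Eb, Gb, Bb); Ab3 is not a chord tone.
It is approached by step up from Gb3 and left by step down to Gb3.
Step away and step back to the same note — a neighbor tone (upper neighbor).
The harmony at that moment is Ab dominant seventh chord (Ab, C, Eb, Gb); Db3 is not a chord tone.
It is approached by step down from Eb3 and left by leap up to Ab3.
Step in, leap out — an escape tone.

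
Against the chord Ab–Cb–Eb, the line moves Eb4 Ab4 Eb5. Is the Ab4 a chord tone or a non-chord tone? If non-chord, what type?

Chord tone (the root of Ab minor triad).

Ab minor triad contains Ab, Cb, Eb; Ab is the root, so it is a chord tone.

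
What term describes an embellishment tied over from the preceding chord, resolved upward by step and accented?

Approach: by preparation — the pitch is first a chord tone, then held (tied or repeated) while the harmony changes under it. Departure: up by step. Metric position: strong.
A prepared dissonance that resolves upward by step — a retardation. (The same figure resolving downward would be a suspension.)

Retardation.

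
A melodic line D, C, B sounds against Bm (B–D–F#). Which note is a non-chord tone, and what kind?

The harmony at that moment is B minor triad (B, D, F#); C is not a chord tone.
It is approached by step down from D and left by step down to B.
Step in, step out in the same direction — a passing tone.

C is a passing tone.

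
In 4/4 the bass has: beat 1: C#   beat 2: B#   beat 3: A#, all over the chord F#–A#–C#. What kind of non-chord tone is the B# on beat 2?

The harmony at that moment is F# major triad (F#, A#, C#); B# is not a chord tone.
It is approached by step down from C# and left by step down to A#.
Step in, step out in the same direction — a passing tone.

Passing tone.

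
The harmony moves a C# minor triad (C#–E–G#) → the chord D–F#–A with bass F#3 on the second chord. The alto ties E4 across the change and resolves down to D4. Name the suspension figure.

At the second chord the bass is F#3. The suspended E4 lies a seventh above the bass; after resolving down by step to D4, the interval above the bass becomes a sixth.
Suspension figures are named by those two intervals: 7–6.

7–6 suspension.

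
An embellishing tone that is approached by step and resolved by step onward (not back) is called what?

Passing tone.

Approach: by step. Departure: by step, continuing in the same direction.
Stepwise on both sides with no change of direction means the note fills in the space between two different chord tones — a passing tone. (Had it turned back to its starting note it would be a neighbor tone instead.)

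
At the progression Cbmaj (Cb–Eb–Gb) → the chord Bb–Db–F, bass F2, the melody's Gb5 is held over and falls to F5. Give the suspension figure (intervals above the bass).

9–8 suspension.

At the second chord the bass is F2. The suspended Gb5 lies a ninth above the bass; after resolving down by step to F5, the interval above the bass becomes an octave.
Suspension figures are named by those two intervals: 9–8.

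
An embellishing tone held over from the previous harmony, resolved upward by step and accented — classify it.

Retardation.

Approach: by preparation — the pitch is first a chord tone, then held (tied or repeated) while the harmony changes under it. Departure: up by step. Metric position: strong.
A prepared dissonance that resolves upward by step — a retardation. (The same figure resolving downward would be a suspension.)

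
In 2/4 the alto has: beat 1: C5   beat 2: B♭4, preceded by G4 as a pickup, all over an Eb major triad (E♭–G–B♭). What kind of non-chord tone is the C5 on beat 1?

Appoggiatura.

The harmony at that moment is E♭ major triad (E♭, G, B♭); C5 is not a chord tone.
It is approached by leap up from G4 and left by step down to B♭4.
Leap in, step out, metrically accented — an appoggiatura.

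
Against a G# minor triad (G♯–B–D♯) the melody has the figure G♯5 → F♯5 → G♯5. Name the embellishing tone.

F♯5 is a neighbor tone.

The harmony at that moment is G♯ minor triad (G♯, B, D♯); F♯5 is not a chord tone.
It is approached by step down from G♯5 and left by step up to G♯5.
Step away and step back to the same note — a neighbor tone (lower neighbor).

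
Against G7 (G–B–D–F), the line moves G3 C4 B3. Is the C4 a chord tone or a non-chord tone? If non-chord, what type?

The harmony at that moment is G dominant seventh chord (G, B, D, F); C4 is not a chord tone.
It is approached by leap up from G3 and left by step down to B3.
Leap in, step out — an appoggiatura.

Non-chord tone — an appoggiatura.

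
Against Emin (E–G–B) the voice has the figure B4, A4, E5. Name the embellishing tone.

The harmony at that moment is E minor triad (E, G, B); A4 is not a chord tone.
It is approached by step down from B4 and left by leap up to E5.
Step in, leap out — an escape tone.

A4 is an escape tone.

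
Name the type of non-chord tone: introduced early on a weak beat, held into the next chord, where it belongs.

Anticipation.

Approach: ahead of the chord change (typically by step), so it is dissonant against the current harmony. Departure: none — the same pitch is restated or held and is a chord tone of the new harmony.
Dissonant first, consonant once the harmony catches up: the note simply arrives early — an anticipation. (The reverse timing, consonant first and dissonant after the change, would be a suspension or retardation.)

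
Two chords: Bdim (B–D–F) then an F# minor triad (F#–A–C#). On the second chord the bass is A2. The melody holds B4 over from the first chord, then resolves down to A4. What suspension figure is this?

9–8 suspension.

At the second chord the bass is A2. The suspended B4 lies a ninth above the bass; after resolving down by step to A4, the interval above the bass becomes an octave.
Suspension figures are named by those two intervals: 9–8.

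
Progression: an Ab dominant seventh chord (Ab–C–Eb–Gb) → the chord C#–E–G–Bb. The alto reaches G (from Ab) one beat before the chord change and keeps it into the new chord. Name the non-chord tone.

G is an anticipation.

The harmony at that moment is Ab dominant seventh chord (Ab, C, Eb, Gb); G is not a chord tone.
It is approached by step down from Ab and then sustained as the same pitch into the next harmony.
Arriving early and becoming a chord tone when the harmony changes — an anticipation.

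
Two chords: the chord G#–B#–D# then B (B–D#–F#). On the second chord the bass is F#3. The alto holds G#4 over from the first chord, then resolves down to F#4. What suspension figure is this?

At the second chord the bass is F#3. The suspended G#4 lies a ninth above the bass; after resolving down by step to F#4, the interval above the bass becomes an octave.
Suspension figures are named by those two intervals: 9–8.

9–8 suspension.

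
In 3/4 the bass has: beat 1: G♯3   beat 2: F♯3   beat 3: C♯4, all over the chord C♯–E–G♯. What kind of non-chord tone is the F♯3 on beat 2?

The harmony at that moment is C♯ minor triad (C♯, E, G♯); F♯3 is not a chord tone.
It is approached by step down from G♯3 and left by leap up to C♯4.
Step in, leap out, on a weak beat — an escape tone.

Escape tone.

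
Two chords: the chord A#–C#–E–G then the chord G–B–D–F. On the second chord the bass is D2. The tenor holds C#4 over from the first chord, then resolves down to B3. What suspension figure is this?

7–6 suspension.

At the second chord the bass is D2. The suspended C#4 lies a seventh above the bass; after resolving down by step to B3, the interval above the bass becomes a sixth.
Suspension figures are named by those two intervals: 7–6.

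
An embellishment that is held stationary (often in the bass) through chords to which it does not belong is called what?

Approach: none. Departure: none — a single pitch is sustained while the chords change around it, passing through harmonies that do not contain it.
No melodic motion at all; the dissonance is created entirely by the moving harmonies against the stationary note — a pedal tone (pedal point).

Pedal tone.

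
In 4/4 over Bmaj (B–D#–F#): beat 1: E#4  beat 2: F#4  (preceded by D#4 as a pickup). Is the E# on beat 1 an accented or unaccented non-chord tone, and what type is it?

The harmony at that moment is B major triad (B, D#, F#); E#4 is not a chord tone.
It is approached by step up from D#4 and left by step up to F#4.
Step in, step out in the same direction — a passing tone.
It falls on the downbeat, so it is accented.

Accented passing tone.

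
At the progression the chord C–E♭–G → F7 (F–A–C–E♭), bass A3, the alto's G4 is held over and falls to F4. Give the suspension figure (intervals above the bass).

7–6 suspension.

At the second chord the bass is A3. The suspended G4 lies a seventh above the bass; after resolving down by step to F4, the interval above the bass becomes a sixth.
Suspension figures are named by those two intervals: 7–6.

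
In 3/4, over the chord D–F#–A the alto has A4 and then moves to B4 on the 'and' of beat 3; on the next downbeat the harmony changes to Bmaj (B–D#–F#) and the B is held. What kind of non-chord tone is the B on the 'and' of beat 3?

The harmony at that moment is D major triad (D, F#, A); B4 is not a chord tone.
It is approached by step up from A4 and then sustained as the same pitch into the next harmony.
Arriving early and becoming a chord tone when the harmony changes — an anticipation.

Anticipation.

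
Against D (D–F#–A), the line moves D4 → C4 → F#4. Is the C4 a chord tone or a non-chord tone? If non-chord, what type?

Non-chord tone — an escape tone.

The harmony at that moment is D major triad (D, F#, A); C4 is not a chord tone.
It is approached by step down from D4 and left by leap up to F#4.
Step in, leap out — an escape tone.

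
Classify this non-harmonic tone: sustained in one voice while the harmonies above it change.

Pedal tone.

Approach: none. Departure: none — a single pitch is sustained while the chords change around it, passing through harmonies that do not contain it.
No melodic motion at all; the dissonance is created entirely by the moving harmonies against the stationary note — a pedal tone (pedal point).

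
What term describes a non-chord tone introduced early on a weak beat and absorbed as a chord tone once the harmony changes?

Approach: ahead of the chord change (typically by step), so it is dissonant against the current harmony. Departure: none — the same pitch is restated or held and is a chord tone of the new harmony.
Dissonant first, consonant once the harmony catches up: the note simply arrives early — an anticipation. (The reverse timing, consonant first and dissonant after the change, would be a suspension or retardation.)

Anticipation.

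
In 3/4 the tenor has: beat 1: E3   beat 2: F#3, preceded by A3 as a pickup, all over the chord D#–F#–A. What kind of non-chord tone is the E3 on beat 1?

The harmony at that moment is D# diminished triad (D#, F#, A); E3 is not a chord tone.
It is approached by leap down from A3 and left by step up to F#3.
Leap in, step out, metrically accented — an appoggiatura.

Appoggiatura.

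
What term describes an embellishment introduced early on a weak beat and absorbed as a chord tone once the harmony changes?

Approach: ahead of the chord change (typically by step), so it is dissonant against the current harmony. Departure: none — the same pitch is restated or held and is a chord tone of the new harmony.
Dissonant first, consonant once the harmony catches up: the note simply arrives early — an anticipation. (The reverse timing, consonant first and dissonant after the change, would be a suspension or retardation.)

Anticipation.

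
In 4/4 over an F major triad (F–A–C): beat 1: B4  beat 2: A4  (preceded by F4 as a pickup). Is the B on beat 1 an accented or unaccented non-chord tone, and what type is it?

The harmony at that moment is F major triad (F, A, C); B4 is not a chord tone.
It is approached by leap up from F4 and left by step down to A4.
Leap in, step out — an appoggiatura.
It falls on the downbeat, so it is accented.

Accented appoggiatura.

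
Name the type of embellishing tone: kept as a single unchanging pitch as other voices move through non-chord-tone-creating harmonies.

Approach: none. Departure: none — a single pitch is sustained while the chords change around it, passing through harmonies that do not contain it.
No melodic motion at all; the dissonance is created entirely by the moving harmonies against the stationary note — a pedal tone (pedal point).

Pedal tone.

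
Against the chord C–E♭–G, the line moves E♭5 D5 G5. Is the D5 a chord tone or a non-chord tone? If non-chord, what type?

The harmony at that moment is C minor triad (C, E♭, G); D5 is not a chord tone.
It is approached by step down from E♭5 and left by leap up to G5.
Step in, leap out — an escape tone.

Non-chord tone — an escape tone.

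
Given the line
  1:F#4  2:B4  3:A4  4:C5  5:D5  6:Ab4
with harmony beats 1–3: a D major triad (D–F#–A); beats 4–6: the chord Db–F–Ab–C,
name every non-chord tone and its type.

The harmony at that moment is D major triad (D, F#, A); B4 is not a chord tone.
It is approached by leap up from F#4 and left by step down to A4.
Leap in, step out — an appoggiatura.
The harmony at that moment is Db major seventh chord (Db, F, Ab, C); D5 is not a chord tone.
It is approached by step up from C5 and left by leap down to Ab4.
Step in, leap out — an escape tone.

B4 (beat 2) — appoggiatura; D5 (beat 5) — escape tone.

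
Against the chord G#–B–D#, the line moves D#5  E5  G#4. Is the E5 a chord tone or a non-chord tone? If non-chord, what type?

The harmony at that moment is G# minor triad (G#, B, D#); E5 is not a chord tone.
It is approached by step up from D#5 and left by leap down to G#4.
Step in, leap out — an escape tone.

Non-chord tone — an escape tone.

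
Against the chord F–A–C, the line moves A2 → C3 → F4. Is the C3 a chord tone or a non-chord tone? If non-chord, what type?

Chord tone (the fifth of F major triad).

F major triad contains F, A, C; C is the fifth, so it is a chord tone.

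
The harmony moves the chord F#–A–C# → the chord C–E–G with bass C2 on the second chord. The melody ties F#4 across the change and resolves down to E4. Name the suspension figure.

At the second chord the bass is C2. The suspended F#4 lies a fourth above the bass; after resolving down by step to E4, the interval above the bass becomes a third.
Suspension figures are named by those two intervals: 4–3.

4–3 suspension.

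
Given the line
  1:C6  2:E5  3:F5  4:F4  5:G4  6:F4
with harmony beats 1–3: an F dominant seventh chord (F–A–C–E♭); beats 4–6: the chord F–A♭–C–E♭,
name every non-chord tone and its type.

E5 (beat 2) — appoggiatura; G4 (beat 5) — neighbor tone.

The harmony at that moment is F dominant seventh chord (F, A, C, E♭); E5 is not a chord tone.
It is approached by leap down from C6 and left by step up to F5.
Leap in, step out — an appoggiatura.
The harmony at that moment is F minor seventh chord (F, A♭, C, E♭); G4 is not a chord tone.
It is approached by step up from F4 and left by step down to F4.
Step away and step back to the same note — a neighbor tone (upper neighbor).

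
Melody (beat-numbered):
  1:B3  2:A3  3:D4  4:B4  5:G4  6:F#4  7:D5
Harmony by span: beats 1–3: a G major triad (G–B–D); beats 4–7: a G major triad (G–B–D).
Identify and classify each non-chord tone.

A3 (beat 2) — escape tone; F#4 (beat 6) — escape tone.

The harmony at that moment is G major triad (G, B, D); A3 is not a chord tone.
It is approached by step down from B3 and left by leap up to D4.
Step in, leap out — an escape tone.
The harmony at that moment is G major triad (G, B, D); F#4 is not a chord tone.
It is approached by step down from G4 and left by leap up to D5.
Step in, leap out — an escape tone.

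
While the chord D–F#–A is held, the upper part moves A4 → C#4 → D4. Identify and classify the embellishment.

C#4 is an appoggiatura.

The harmony at that moment is D major triad (D, F#, A); C#4 is not a chord tone.
It is approached by leap down from A4 and left by step up to D4.
Leap in, step out — an appoggiatura.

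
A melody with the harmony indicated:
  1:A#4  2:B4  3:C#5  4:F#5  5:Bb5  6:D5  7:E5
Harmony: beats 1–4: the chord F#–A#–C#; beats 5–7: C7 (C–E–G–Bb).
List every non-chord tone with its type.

B4 (beat 2) — passing tone; D5 (beat 6) — appoggiatura.

The harmony at that moment is F# major triad (F#, A#, C#); B4 is not a chord tone.
It is approached by step up from A#4 and left by step up to C#5.
Step in, step out in the same direction — a passing tone.
The harmony at that moment is C dominant seventh chord (C, E, G, Bb); D5 is not a chord tone.
It is approached by leap down from Bb5 and left by step up to E5.
Leap in, step out — an appoggiatura.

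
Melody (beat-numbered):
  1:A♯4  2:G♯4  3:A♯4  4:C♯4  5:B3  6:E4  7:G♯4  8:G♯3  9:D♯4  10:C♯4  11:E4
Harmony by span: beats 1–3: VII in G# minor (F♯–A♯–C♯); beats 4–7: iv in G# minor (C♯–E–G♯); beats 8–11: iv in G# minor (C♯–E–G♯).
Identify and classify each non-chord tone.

G♯4 (beat 2) — neighbor tone; B3 (beat 5) — escape tone; D♯4 (beat 9) — appoggiatura.

The harmony at that moment is F♯ major triad (F♯, A♯, C♯); G♯4 is not a chord tone.
It is approached by step down from A♯4 and left by step up to A♯4.
Step away and step back to the same note — a neighbor tone (lower neighbor).
The harmony at that moment is C♯ minor triad (C♯, E, G♯); B3 is not a chord tone.
It is approached by step down from C♯4 and left by leap up to E4.
Step in, leap out — an escape tone.
The harmony at that moment is C♯ minor triad (C♯, E, G♯); D♯4 is not a chord tone.
It is approached by leap up from G♯3 and left by step down to C♯4.
Leap in, step out — an appoggiatura.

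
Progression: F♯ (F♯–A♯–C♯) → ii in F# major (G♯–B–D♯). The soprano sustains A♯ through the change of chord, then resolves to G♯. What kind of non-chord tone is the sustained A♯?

A♯ is a suspension.

The harmony at that moment is G♯ minor triad (G♯, B, D♯); A♯ is not a chord tone.
It is held over (the same pitch as the preceding A♯) and left by step down to G♯.
Held over from the previous chord and resolving down by step — a suspension.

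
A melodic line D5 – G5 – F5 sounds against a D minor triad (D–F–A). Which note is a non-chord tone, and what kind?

G5 is an appoggiatura.

The harmony at that moment is D minor triad (D, F, A); G5 is not a chord tone.
It is approached by leap up from D5 and left by step down to F5.
Leap in, step out — an appoggiatura.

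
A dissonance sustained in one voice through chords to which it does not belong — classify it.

Approach: none. Departure: none — a single pitch is sustained while the chords change around it, passing through harmonies that do not contain it.
No melodic motion at all; the dissonance is created entirely by the moving harmonies against the stationary note — a pedal tone (pedal point).

Pedal tone.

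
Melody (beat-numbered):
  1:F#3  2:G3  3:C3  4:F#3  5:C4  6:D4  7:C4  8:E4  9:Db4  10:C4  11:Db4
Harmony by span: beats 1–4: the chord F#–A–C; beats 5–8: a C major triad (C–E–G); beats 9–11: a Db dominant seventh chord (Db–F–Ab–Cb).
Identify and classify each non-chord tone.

The harmony at that moment is F# diminished triad (F#, A, C); G3 is not a chord tone.
It is approached by step up from F#3 and left by leap down to C3.
Step in, leap out — an escape tone.
The harmony at that moment is C major triad (C, E, G); D4 is not a chord tone.
It is approached by step up from C4 and left by step down to C4.
Step away and step back to the same note — a neighbor tone (upper neighbor).
The harmony at that moment is Db dominant seventh chord (Db, F, Ab, Cb); C4 is not a chord tone.
It is approached by step down from Db4 and left by step up to Db4.
Step away and step back to the same note — a neighbor tone (lower neighbor).

G3 (beat 2) — escape tone; D4 (beat 6) — neighbor tone; C4 (beat 10) — neighbor tone.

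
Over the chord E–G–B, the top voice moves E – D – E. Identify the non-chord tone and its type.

The harmony at that moment is E minor triad (E, G, B); D is not a chord tone.
It is approached by step down from E and left by step up to E.
Step away and step back to the same note — a neighbor tone (lower neighbor).

D is a neighbor tone.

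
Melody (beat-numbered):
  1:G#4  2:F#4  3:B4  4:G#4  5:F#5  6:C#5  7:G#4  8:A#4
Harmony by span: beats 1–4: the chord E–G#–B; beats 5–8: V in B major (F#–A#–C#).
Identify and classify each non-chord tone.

The harmony at that moment is E major triad (E, G#, B); F#4 is not a chord tone.
It is approached by step down from G#4 and left by leap up to B4.
Step in, leap out — an escape tone.
The harmony at that moment is F# major triad (F#, A#, C#); G#4 is not a chord tone.
It is approached by leap down from C#5 and left by step up to A#4.
Leap in, step out — an appoggiatura.

F#4 (beat 2) — escape tone; G#4 (beat 7) — appoggiatura.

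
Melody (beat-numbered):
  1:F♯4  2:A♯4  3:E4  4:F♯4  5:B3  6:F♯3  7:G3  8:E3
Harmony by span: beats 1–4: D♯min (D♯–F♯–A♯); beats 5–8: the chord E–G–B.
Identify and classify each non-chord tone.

E4 (beat 3) — appoggiatura; F♯3 (beat 6) — appoggiatura.

The harmony at that moment is D♯ minor triad (D♯, F♯, A♯); E4 is not a chord tone.
It is approached by leap down from A♯4 and left by step up to F♯4.
Leap in, step out — an appoggiatura.
The harmony at that moment is E minor triad (E, G, B); F♯3 is not a chord tone.
It is approached by leap down from B3 and left by step up to G3.
Leap in, step out — an appoggiatura.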